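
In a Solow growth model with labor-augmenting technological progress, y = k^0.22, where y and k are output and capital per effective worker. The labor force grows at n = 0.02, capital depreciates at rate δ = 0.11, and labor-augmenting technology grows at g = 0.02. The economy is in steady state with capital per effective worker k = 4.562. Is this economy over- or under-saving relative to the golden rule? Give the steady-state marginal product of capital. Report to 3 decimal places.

n + g + δ = 0.02 + 0.02 + 0.11 = 0.15.
MPK = 0.22·k^(0.22−1) = 0.22·4.562^(-0.78) ≈ 0.0673.
MPK < 0.15, so the economy is dynamically inefficient (over-saving).

over-saving; MPK ≈ 0.067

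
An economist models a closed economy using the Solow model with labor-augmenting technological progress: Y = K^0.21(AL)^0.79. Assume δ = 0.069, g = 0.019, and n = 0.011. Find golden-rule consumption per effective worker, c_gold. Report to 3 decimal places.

c_gold ≈ 0.965

The effective depreciation rate is n + g + δ = 0.011 + 0.019 + 0.069 = 0.099.
At the golden rule the marginal product of capital equals n+g+δ: 0.21·k^(0.21−1) = 0.099. Solving, k_gold = (0.21/0.099)^(1/0.79) ≈ 2.5906.
y_gold = 2.5906^0.21 ≈ 1.2213.
c_gold = y_gold − (n+g+δ)·k_gold = 1.2213 − 0.099·2.5906 ≈ 0.9648.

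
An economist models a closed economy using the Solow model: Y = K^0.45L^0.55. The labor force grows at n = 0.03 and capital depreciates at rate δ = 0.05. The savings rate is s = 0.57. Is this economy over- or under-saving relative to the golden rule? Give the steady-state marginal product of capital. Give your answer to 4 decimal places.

over-saving; MPK ≈ 0.0632

Capital per worker breaks even when investment replaces (n + δ)·k; here n + δ = 0.08.
Steady-state k*: s·k^0.45 = 0.08·k gives k* = (0.57/0.08)^(1/0.55) ≈ 35.5237.
MPK = 0.45·35.5237^(-0.55) ≈ 0.0632.
MPK < n+δ = 0.08, so the economy is dynamically inefficient (over-saving).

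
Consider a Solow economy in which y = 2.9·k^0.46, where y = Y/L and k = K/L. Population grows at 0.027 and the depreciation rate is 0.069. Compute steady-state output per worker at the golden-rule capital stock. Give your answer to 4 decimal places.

y_gold ≈ 27.2877

n + δ = 0.027 + 0.069 = 0.096.
Setting f'(k) = n+δ gives 0.46·2.9·k^(0.46−1) = 0.096, hence k_gold = (0.46·2.9/0.096)^(1/0.54) ≈ 130.7534.
Output: y_gold = 2.9·k_gold^0.46 = 2.9·130.7534^0.46 ≈ 27.2877.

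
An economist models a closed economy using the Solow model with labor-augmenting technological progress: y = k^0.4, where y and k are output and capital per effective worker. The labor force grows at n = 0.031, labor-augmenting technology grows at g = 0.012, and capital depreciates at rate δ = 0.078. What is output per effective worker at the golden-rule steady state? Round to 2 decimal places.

The effective depreciation rate is n + g + δ = 0.031 + 0.012 + 0.078 = 0.121.
Golden rule sets MPK = n+g+δ: 0.4·k^(0.4−1) = 0.121, so k_gold = (0.4/0.121)^(1/0.6) ≈ 7.3360.
Output: y_gold = k_gold^0.4 = 7.3360^0.4 ≈ 2.2191.

y_gold ≈ 2.22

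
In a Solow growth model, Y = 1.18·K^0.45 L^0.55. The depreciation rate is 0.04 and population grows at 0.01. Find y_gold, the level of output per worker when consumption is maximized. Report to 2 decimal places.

Capital per worker breaks even when investment replaces (n + δ)·k; here n + δ = 0.05.
Maximizing c = f(k) − (n+δ)·k gives f'(k) = n+δ, i.e. 0.45·1.18·k^(0.45−1) = 0.05, so k_gold = (0.45·1.18/0.05)^(1/0.55) ≈ 73.3974.
Output: y_gold = 1.18·k_gold^0.45 = 1.18·73.3974^0.45 ≈ 8.1553.

y_gold ≈ 8.16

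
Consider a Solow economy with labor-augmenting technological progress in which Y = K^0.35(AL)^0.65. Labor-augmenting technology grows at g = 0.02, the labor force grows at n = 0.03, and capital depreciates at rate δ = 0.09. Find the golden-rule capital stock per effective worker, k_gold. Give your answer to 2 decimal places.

k_gold ≈ 4.09

Capital per effective worker breaks even when investment replaces (n + g + δ)·k; here n + g + δ = 0.14.
Setting f'(k) = n+g+δ gives 0.35·k^(0.35−1) = 0.14, hence k_gold = (0.35/0.14)^(1/0.65) ≈ 4.0946.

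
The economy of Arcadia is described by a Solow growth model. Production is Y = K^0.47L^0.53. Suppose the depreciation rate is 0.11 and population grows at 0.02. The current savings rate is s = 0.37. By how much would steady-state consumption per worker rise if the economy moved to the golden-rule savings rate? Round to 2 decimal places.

The effective depreciation rate is n + δ = 0.02 + 0.11 = 0.13.
Current steady state (s = 0.37): k* = (0.37/0.13)^(1/0.53) ≈ 7.1960, y* = 7.1960^0.47 ≈ 2.5283, c* = (1−0.37)·2.5283 ≈ 1.5928.
Setting f'(k) = n+δ gives 0.47·k^(0.47−1) = 0.13, hence k_gold = (0.47/0.13)^(1/0.53) ≈ 11.3011.
y_gold = 11.3011^0.47 ≈ 3.1258, c_gold = y_gold − 0.13·k_gold ≈ 1.6567.
Gain: Δc = 1.6567 − 1.5928 ≈ 0.0639.

Δc ≈ 0.06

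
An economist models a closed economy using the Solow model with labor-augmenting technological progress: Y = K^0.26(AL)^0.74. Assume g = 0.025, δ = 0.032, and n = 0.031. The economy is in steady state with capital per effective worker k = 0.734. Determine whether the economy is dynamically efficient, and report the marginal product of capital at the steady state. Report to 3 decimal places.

n + g + δ = 0.031 + 0.025 + 0.032 = 0.088.
MPK = 0.26·k^(0.26−1) = 0.26·0.734^(-0.74) ≈ 0.3269.
MPK > 0.088, so the economy is dynamically efficient (under-saving).

dynamically efficient; MPK ≈ 0.327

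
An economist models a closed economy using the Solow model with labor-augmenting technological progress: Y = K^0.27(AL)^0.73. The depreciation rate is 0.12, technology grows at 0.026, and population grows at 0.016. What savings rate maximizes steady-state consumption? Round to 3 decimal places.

s_gold = 0.270

The effective depreciation rate is n + g + δ = 0.016 + 0.026 + 0.12 = 0.162.
At the golden rule MPK = n+g+δ, and in any Cobb-Douglas steady state s = (n+g+δ)·k/y = MPK·k/y = capital's share 0.27.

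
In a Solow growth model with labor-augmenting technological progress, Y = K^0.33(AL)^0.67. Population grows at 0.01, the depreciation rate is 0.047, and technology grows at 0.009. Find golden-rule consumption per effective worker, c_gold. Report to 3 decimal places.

The effective depreciation rate is n + g + δ = 0.01 + 0.009 + 0.047 = 0.066.
At the golden rule the marginal product of capital equals n+g+δ: 0.33·k^(0.33−1) = 0.066. Solving, k_gold = (0.33/0.066)^(1/0.67) ≈ 11.0469.
y_gold = 11.0469^0.33 ≈ 2.2094.
c_gold = y_gold − (n+g+δ)·k_gold = 2.2094 − 0.066·11.0469 ≈ 1.4803.

c_gold ≈ 1.480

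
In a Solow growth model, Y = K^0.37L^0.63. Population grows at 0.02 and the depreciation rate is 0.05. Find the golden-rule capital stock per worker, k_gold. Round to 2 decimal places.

Break-even investment rate: n + δ = 0.02 + 0.05 = 0.07.
Maximizing c = f(k) − (n+δ)·k gives f'(k) = n+δ, i.e. 0.37·k^(0.37−1) = 0.07, so k_gold = (0.37/0.07)^(1/0.63) ≈ 14.0535.

k_gold ≈ 14.05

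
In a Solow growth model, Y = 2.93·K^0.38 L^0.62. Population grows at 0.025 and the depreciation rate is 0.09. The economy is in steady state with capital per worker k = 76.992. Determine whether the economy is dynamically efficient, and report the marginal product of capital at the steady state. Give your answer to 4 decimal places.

Break-even investment rate: n + δ = 0.025 + 0.09 = 0.115.
MPK = 0.38·2.93·k^(0.38−1) = 0.38·2.93·76.992^(-0.62) ≈ 0.0753.
MPK < 0.115, so the economy is dynamically inefficient (over-saving).

dynamically inefficient; MPK ≈ 0.0753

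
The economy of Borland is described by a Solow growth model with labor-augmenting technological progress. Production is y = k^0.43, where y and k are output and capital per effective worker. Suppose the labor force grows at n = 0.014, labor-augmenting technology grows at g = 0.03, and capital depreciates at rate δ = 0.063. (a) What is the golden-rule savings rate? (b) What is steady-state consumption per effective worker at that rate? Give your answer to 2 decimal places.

Capital per effective worker breaks even when investment replaces (n + g + δ)·k; here n + g + δ = 0.107.
For Cobb-Douglas, s_gold equals capital's share: s_gold = 0.43.
Golden rule sets MPK = n+g+δ: 0.43·k^(0.43−1) = 0.107, so k_gold = (0.43/0.107)^(1/0.57) ≈ 11.4762.
y_gold = 11.4762^0.43 ≈ 2.8557; c_gold = (1−0.43)·y_gold ≈ 1.6278.

(a) s_gold = 0.43; (b) c_gold ≈ 1.63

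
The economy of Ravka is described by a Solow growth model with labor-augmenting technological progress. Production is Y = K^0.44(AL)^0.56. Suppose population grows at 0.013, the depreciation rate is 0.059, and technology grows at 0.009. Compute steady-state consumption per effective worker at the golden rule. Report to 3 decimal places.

The effective depreciation rate is n + g + δ = 0.013 + 0.009 + 0.059 = 0.081.
Golden rule sets MPK = n+g+δ: 0.44·k^(0.44−1) = 0.081, so k_gold = (0.44/0.081)^(1/0.56) ≈ 20.5325.
y_gold = 20.5325^0.44 ≈ 3.7799.
c_gold = y_gold − (n+g+δ)·k_gold = 3.7799 − 0.081·20.5325 ≈ 2.1167.

c_gold ≈ 2.117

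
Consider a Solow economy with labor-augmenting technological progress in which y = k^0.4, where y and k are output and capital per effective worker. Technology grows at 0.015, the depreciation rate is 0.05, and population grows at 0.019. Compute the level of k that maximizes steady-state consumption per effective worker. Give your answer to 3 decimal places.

k_gold ≈ 13.478

The effective depreciation rate is n + g + δ = 0.019 + 0.015 + 0.05 = 0.084.
Maximizing c = f(k) − (n+g+δ)·k gives f'(k) = n+g+δ, i.e. 0.4·k^(0.4−1) = 0.084, so k_gold = (0.4/0.084)^(1/0.6) ≈ 13.4783.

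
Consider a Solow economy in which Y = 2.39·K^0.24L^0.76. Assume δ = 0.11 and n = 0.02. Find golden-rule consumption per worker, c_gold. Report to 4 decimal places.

c_gold ≈ 2.9026

The effective depreciation rate is n + δ = 0.02 + 0.11 = 0.13.
Maximizing c = f(k) − (n+δ)·k gives f'(k) = n+δ, i.e. 0.24·2.39·k^(0.24−1) = 0.13, so k_gold = (0.24·2.39/0.13)^(1/0.76) ≈ 7.0509.
y_gold = 2.39·7.0509^0.24 ≈ 3.8192.
c_gold = y_gold − (n+δ)·k_gold = 3.8192 − 0.13·7.0509 ≈ 2.9026.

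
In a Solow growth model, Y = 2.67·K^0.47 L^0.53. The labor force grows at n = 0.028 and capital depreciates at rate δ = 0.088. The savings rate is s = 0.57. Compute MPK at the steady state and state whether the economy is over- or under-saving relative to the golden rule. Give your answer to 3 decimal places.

over-saving; MPK ≈ 0.096

Break-even investment rate: n + δ = 0.028 + 0.088 = 0.116.
Steady-state k*: s·A·k^0.47 = 0.116·k gives k* = (0.57·2.67/0.116)^(1/0.53) ≈ 128.6170.
MPK = 0.47·2.67·128.6170^(-0.53) ≈ 0.0956.
MPK < n+δ = 0.116, so the economy is dynamically inefficient (over-saving).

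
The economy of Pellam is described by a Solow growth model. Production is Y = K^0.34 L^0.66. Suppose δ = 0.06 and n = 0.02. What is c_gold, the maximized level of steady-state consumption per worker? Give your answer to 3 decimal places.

c_gold ≈ 1.391

n + δ = 0.02 + 0.06 = 0.08.
Maximizing c = f(k) − (n+δ)·k gives f'(k) = n+δ, i.e. 0.34·k^(0.34−1) = 0.08, so k_gold = (0.34/0.08)^(1/0.66) ≈ 8.9558.
y_gold = 8.9558^0.34 ≈ 2.1072.
c_gold = y_gold − (n+δ)·k_gold = 2.1072 − 0.08·8.9558 ≈ 1.3908.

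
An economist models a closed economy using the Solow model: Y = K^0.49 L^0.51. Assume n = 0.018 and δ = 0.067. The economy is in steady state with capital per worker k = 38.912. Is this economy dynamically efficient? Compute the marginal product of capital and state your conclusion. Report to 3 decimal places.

The effective depreciation rate is n + δ = 0.018 + 0.067 = 0.085.
MPK = 0.49·k^(0.49−1) = 0.49·38.912^(-0.51) ≈ 0.0757.
MPK < 0.085, so the economy is dynamically inefficient (over-saving).

dynamically inefficient; MPK ≈ 0.076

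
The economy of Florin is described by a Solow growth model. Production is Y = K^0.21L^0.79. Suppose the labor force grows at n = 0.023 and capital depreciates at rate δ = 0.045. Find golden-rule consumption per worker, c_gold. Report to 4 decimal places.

c_gold ≈ 1.0661

Capital per worker breaks even when investment replaces (n + δ)·k; here n + δ = 0.068.
At the golden rule the marginal product of capital equals n+δ: 0.21·k^(0.21−1) = 0.068. Solving, k_gold = (0.21/0.068)^(1/0.79) ≈ 4.1676.
y_gold = 4.1676^0.21 ≈ 1.3495.
c_gold = y_gold − (n+δ)·k_gold = 1.3495 − 0.068·4.1676 ≈ 1.0661.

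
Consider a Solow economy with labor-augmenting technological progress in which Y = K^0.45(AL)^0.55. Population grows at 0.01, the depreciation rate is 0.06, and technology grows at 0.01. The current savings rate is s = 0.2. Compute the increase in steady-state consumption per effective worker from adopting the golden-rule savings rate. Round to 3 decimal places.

Break-even investment rate: n + g + δ = 0.01 + 0.01 + 0.06 = 0.08.
Current steady state (s = 0.2): k* = (0.2/0.08)^(1/0.55) ≈ 5.2909, y* = 5.2909^0.45 ≈ 2.1163, c* = (1−0.2)·2.1163 ≈ 1.6931.
Maximizing c = f(k) − (n+g+δ)·k gives f'(k) = n+g+δ, i.e. 0.45·k^(0.45−1) = 0.08, so k_gold = (0.45/0.08)^(1/0.55) ≈ 23.1132.
y_gold = 23.1132^0.45 ≈ 4.1090, c_gold = y_gold − 0.08·k_gold ≈ 2.2600.
Gain: Δc = 2.2600 − 1.6931 ≈ 0.5669.

Δc ≈ 0.567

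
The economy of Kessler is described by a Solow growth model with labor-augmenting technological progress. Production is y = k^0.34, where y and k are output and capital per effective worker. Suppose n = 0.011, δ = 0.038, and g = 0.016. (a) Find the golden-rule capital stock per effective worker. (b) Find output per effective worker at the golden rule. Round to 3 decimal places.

n + g + δ = 0.011 + 0.016 + 0.038 = 0.065.
Golden rule sets MPK = n+g+δ: 0.34·k^(0.34−1) = 0.065, so k_gold = (0.34/0.065)^(1/0.66) ≈ 12.2669.
y_gold = 12.2669^0.34 ≈ 2.3451.

(a) k_gold ≈ 12.267; (b) y_gold ≈ 2.345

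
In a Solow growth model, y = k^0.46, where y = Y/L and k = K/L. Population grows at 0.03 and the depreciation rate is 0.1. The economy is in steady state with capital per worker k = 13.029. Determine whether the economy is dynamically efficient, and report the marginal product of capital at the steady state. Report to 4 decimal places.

dynamically inefficient; MPK ≈ 0.1150

n + δ = 0.03 + 0.1 = 0.13.
MPK = 0.46·k^(0.46−1) = 0.46·13.029^(-0.54) ≈ 0.1150.
MPK < 0.13, so the economy is dynamically inefficient (over-saving).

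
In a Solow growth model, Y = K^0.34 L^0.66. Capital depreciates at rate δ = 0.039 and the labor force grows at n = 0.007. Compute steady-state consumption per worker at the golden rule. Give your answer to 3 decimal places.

The effective depreciation rate is n + δ = 0.007 + 0.039 = 0.046.
Maximizing c = f(k) − (n+δ)·k gives f'(k) = n+δ, i.e. 0.34·k^(0.34−1) = 0.046, so k_gold = (0.34/0.046)^(1/0.66) ≈ 20.7131.
y_gold = 20.7131^0.34 ≈ 2.8024.
c_gold = y_gold − (n+δ)·k_gold = 2.8024 − 0.046·20.7131 ≈ 1.8496.

c_gold ≈ 1.850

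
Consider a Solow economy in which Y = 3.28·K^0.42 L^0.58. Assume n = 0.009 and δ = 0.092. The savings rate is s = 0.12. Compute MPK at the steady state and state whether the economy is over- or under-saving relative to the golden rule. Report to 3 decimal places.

under-saving; MPK ≈ 0.353

The effective depreciation rate is n + δ = 0.009 + 0.092 = 0.101.
Steady-state k*: s·A·k^0.42 = 0.101·k gives k* = (0.12·3.28/0.101)^(1/0.58) ≈ 10.4353.
MPK = 0.42·3.28·10.4353^(-0.58) ≈ 0.3535.
MPK > n+δ = 0.101, so the economy is dynamically efficient (under-saving).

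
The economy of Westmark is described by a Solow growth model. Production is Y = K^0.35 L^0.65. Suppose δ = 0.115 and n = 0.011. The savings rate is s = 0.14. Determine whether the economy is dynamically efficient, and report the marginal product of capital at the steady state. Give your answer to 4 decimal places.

The effective depreciation rate is n + δ = 0.011 + 0.115 = 0.126.
Steady-state k*: s·k^0.35 = 0.126·k gives k* = (0.14/0.126)^(1/0.65) ≈ 1.1760.
MPK = 0.35·1.1760^(-0.65) ≈ 0.3150.
MPK > n+δ = 0.126, so the economy is dynamically efficient (under-saving).

dynamically efficient; MPK ≈ 0.3150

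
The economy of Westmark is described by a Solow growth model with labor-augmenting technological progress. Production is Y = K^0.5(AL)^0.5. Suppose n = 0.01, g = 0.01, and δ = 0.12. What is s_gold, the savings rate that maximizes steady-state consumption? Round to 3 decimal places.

s_gold = 0.500

n + g + δ = 0.01 + 0.01 + 0.12 = 0.14.
At the golden rule MPK = n+g+δ, and in any Cobb-Douglas steady state s = (n+g+δ)·k/y = MPK·k/y = capital's share 0.5.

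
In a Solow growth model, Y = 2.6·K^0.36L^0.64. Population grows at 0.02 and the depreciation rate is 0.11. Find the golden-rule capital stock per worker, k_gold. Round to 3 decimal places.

The effective depreciation rate is n + δ = 0.02 + 0.11 = 0.13.
Maximizing c = f(k) − (n+δ)·k gives f'(k) = n+δ, i.e. 0.36·2.6·k^(0.36−1) = 0.13, so k_gold = (0.36·2.6/0.13)^(1/0.64) ≈ 21.8566.

k_gold ≈ 21.857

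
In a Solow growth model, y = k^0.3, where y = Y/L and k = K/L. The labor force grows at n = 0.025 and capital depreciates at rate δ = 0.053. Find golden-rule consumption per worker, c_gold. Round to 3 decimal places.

c_gold ≈ 1.247

Capital per worker breaks even when investment replaces (n + δ)·k; here n + δ = 0.078.
Setting f'(k) = n+δ gives 0.3·k^(0.3−1) = 0.078, hence k_gold = (0.3/0.078)^(1/0.7) ≈ 6.8510.
y_gold = 6.8510^0.3 ≈ 1.7813.
c_gold = y_gold − (n+δ)·k_gold = 1.7813 − 0.078·6.8510 ≈ 1.2469.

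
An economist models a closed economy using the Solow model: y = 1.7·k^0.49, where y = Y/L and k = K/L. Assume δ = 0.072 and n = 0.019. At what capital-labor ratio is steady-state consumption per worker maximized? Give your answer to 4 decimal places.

Break-even investment rate: n + δ = 0.019 + 0.072 = 0.091.
Golden rule sets MPK = n+δ: 0.49·1.7·k^(0.49−1) = 0.091, so k_gold = (0.49·1.7/0.091)^(1/0.51) ≈ 76.8241.

k_gold ≈ 76.8241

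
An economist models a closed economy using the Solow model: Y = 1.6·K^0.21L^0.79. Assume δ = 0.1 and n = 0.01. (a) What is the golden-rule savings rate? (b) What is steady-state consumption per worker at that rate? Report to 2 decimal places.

Capital per worker breaks even when investment replaces (n + δ)·k; here n + δ = 0.11.
For Cobb-Douglas, s_gold equals capital's share: s_gold = 0.21.
At the golden rule the marginal product of capital equals n+δ: 0.21·1.6·k^(0.21−1) = 0.11. Solving, k_gold = (0.21·1.6/0.11)^(1/0.79) ≈ 4.1101.
y_gold = 1.6·4.1101^0.21 ≈ 2.1529; c_gold = (1−0.21)·y_gold ≈ 1.7008.

(a) s_gold = 0.21; (b) c_gold ≈ 1.70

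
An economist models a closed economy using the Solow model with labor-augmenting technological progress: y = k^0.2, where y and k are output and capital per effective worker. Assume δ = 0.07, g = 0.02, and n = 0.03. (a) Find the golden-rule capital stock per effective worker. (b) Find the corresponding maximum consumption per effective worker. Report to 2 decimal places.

(a) k_gold ≈ 1.89; (b) c_gold ≈ 0.91

The effective depreciation rate is n + g + δ = 0.03 + 0.02 + 0.07 = 0.12.
At the golden rule the marginal product of capital equals n+g+δ: 0.2·k^(0.2−1) = 0.12. Solving, k_gold = (0.2/0.12)^(1/0.8) ≈ 1.8937.
y_gold = 1.8937^0.2 ≈ 1.1362; c_gold = y_gold − 0.12·k_gold ≈ 0.9090.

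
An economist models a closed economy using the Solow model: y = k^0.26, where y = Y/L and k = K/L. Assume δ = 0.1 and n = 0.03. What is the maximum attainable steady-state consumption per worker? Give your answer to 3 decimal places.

c_gold ≈ 0.944

n + δ = 0.03 + 0.1 = 0.13.
Maximizing c = f(k) − (n+δ)·k gives f'(k) = n+δ, i.e. 0.26·k^(0.26−1) = 0.13, so k_gold = (0.26/0.13)^(1/0.74) ≈ 2.5515.
y_gold = 2.5515^0.26 ≈ 1.2758.
c_gold = y_gold − (n+δ)·k_gold = 1.2758 − 0.13·2.5515 ≈ 0.9441.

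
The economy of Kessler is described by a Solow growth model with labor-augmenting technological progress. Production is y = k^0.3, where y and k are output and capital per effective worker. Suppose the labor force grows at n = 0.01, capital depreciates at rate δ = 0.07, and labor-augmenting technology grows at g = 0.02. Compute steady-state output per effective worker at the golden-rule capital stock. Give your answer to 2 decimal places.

The effective depreciation rate is n + g + δ = 0.01 + 0.02 + 0.07 = 0.1.
Setting f'(k) = n+g+δ gives 0.3·k^(0.3−1) = 0.1, hence k_gold = (0.3/0.1)^(1/0.7) ≈ 4.8040.
Output: y_gold = k_gold^0.3 = 4.8040^0.3 ≈ 1.6013.

y_gold ≈ 1.60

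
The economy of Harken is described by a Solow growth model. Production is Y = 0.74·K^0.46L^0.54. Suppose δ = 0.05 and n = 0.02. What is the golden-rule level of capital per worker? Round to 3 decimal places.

k_gold ≈ 18.708

The effective depreciation rate is n + δ = 0.02 + 0.05 = 0.07.
Golden rule sets MPK = n+δ: 0.46·0.74·k^(0.46−1) = 0.07, so k_gold = (0.46·0.74/0.07)^(1/0.54) ≈ 18.7077.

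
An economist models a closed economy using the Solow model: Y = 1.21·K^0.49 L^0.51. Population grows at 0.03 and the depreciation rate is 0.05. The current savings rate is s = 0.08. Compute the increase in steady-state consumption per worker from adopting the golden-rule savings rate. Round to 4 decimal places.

Capital per worker breaks even when investment replaces (n + δ)·k; here n + δ = 0.08.
Current steady state (s = 0.08): k* = (0.08·1.21/0.08)^(1/0.51) ≈ 1.4532, y* = 1.21·1.4532^0.49 ≈ 1.4532, c* = (1−0.08)·1.4532 ≈ 1.3369.
Maximizing c = f(k) − (n+δ)·k gives f'(k) = n+δ, i.e. 0.49·1.21·k^(0.49−1) = 0.08, so k_gold = (0.49·1.21/0.08)^(1/0.51) ≈ 50.7773.
y_gold = 1.21·50.7773^0.49 ≈ 8.2902, c_gold = y_gold − 0.08·k_gold ≈ 4.2280.
Gain: Δc = 4.2280 − 1.3369 ≈ 2.8910.

Δc ≈ 2.8910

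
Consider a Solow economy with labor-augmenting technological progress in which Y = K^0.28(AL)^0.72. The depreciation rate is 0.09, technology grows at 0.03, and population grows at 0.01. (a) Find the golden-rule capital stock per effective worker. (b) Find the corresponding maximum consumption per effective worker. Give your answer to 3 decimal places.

The effective depreciation rate is n + g + δ = 0.01 + 0.03 + 0.09 = 0.13.
Setting f'(k) = n+g+δ gives 0.28·k^(0.28−1) = 0.13, hence k_gold = (0.28/0.13)^(1/0.72) ≈ 2.9027.
y_gold = 2.9027^0.28 ≈ 1.3477; c_gold = y_gold − 0.13·k_gold ≈ 0.9703.

(a) k_gold ≈ 2.903; (b) c_gold ≈ 0.970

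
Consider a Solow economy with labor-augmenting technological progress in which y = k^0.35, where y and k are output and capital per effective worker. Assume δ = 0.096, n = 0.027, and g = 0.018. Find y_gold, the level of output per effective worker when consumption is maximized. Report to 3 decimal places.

y_gold ≈ 1.632

Capital per effective worker breaks even when investment replaces (n + g + δ)·k; here n + g + δ = 0.141.
Maximizing c = f(k) − (n+g+δ)·k gives f'(k) = n+g+δ, i.e. 0.35·k^(0.35−1) = 0.141, so k_gold = (0.35/0.141)^(1/0.65) ≈ 4.0500.
Output: y_gold = k_gold^0.35 = 4.0500^0.35 ≈ 1.6316.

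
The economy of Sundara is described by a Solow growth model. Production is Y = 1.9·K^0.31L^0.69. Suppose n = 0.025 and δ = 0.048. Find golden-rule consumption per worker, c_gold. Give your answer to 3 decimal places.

c_gold ≈ 3.350

Break-even investment rate: n + δ = 0.025 + 0.048 = 0.073.
At the golden rule the marginal product of capital equals n+δ: 0.31·1.9·k^(0.31−1) = 0.073. Solving, k_gold = (0.31·1.9/0.073)^(1/0.69) ≈ 20.6154.
y_gold = 1.9·20.6154^0.31 ≈ 4.8546.
c_gold = y_gold − (n+δ)·k_gold = 4.8546 − 0.073·20.6154 ≈ 3.3497.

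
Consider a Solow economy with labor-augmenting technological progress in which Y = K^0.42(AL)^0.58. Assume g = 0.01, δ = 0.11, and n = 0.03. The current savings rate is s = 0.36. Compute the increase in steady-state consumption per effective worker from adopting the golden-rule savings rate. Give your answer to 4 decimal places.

n + g + δ = 0.03 + 0.01 + 0.11 = 0.15.
Current steady state (s = 0.36): k* = (0.36/0.15)^(1/0.58) ≈ 4.5241, y* = 4.5241^0.42 ≈ 1.8851, c* = (1−0.36)·1.8851 ≈ 1.2064.
At the golden rule the marginal product of capital equals n+g+δ: 0.42·k^(0.42−1) = 0.15. Solving, k_gold = (0.42/0.15)^(1/0.58) ≈ 5.9015.
y_gold = 5.9015^0.42 ≈ 2.1077, c_gold = y_gold − 0.15·k_gold ≈ 1.2225.
Gain: Δc = 1.2225 − 1.2064 ≈ 0.0160.

Δc ≈ 0.0160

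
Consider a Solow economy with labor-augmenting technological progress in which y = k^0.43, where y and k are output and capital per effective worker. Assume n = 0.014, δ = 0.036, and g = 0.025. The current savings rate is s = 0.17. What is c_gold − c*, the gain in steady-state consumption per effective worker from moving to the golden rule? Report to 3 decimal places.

The effective depreciation rate is n + g + δ = 0.014 + 0.025 + 0.036 = 0.075.
Current steady state (s = 0.17): k* = (0.17/0.075)^(1/0.57) ≈ 4.2023, y* = 4.2023^0.43 ≈ 1.8540, c* = (1−0.17)·1.8540 ≈ 1.5388.
Setting f'(k) = n+g+δ gives 0.43·k^(0.43−1) = 0.075, hence k_gold = (0.43/0.075)^(1/0.57) ≈ 21.4062.
y_gold = 21.4062^0.43 ≈ 3.7336, c_gold = y_gold − 0.075·k_gold ≈ 2.1282.
Gain: Δc = 2.1282 − 1.5388 ≈ 0.5894.

Δc ≈ 0.589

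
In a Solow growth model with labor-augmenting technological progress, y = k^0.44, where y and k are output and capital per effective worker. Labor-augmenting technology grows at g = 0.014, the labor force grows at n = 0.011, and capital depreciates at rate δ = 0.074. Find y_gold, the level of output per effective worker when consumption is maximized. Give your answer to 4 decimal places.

y_gold ≈ 3.2285

The effective depreciation rate is n + g + δ = 0.011 + 0.014 + 0.074 = 0.099.
Maximizing c = f(k) − (n+g+δ)·k gives f'(k) = n+g+δ, i.e. 0.44·k^(0.44−1) = 0.099, so k_gold = (0.44/0.099)^(1/0.56) ≈ 14.3488.
Output: y_gold = k_gold^0.44 = 14.3488^0.44 ≈ 3.2285.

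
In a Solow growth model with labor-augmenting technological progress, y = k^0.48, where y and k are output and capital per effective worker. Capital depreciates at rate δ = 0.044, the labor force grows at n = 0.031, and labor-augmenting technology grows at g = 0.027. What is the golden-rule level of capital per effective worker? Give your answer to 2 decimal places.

The effective depreciation rate is n + g + δ = 0.031 + 0.027 + 0.044 = 0.102.
Setting f'(k) = n+g+δ gives 0.48·k^(0.48−1) = 0.102, hence k_gold = (0.48/0.102)^(1/0.52) ≈ 19.6581.

k_gold ≈ 19.66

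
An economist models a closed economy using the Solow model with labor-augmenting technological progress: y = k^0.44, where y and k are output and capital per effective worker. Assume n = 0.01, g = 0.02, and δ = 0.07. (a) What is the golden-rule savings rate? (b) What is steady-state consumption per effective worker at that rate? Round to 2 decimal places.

(a) s_gold = 0.44; (b) c_gold ≈ 1.79

n + g + δ = 0.01 + 0.02 + 0.07 = 0.1.
For Cobb-Douglas, s_gold equals capital's share: s_gold = 0.44.
At the golden rule the marginal product of capital equals n+g+δ: 0.44·k^(0.44−1) = 0.1. Solving, k_gold = (0.44/0.1)^(1/0.56) ≈ 14.0936.
y_gold = 14.0936^0.44 ≈ 3.2031; c_gold = (1−0.44)·y_gold ≈ 1.7937.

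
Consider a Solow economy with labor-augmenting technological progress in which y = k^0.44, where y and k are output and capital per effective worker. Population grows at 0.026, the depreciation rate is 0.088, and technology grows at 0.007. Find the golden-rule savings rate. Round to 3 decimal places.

s_gold = 0.440

Capital per effective worker breaks even when investment replaces (n + g + δ)·k; here n + g + δ = 0.121.
At the golden rule MPK = n+g+δ, and in any Cobb-Douglas steady state s = (n+g+δ)·k/y = MPK·k/y = capital's share 0.44.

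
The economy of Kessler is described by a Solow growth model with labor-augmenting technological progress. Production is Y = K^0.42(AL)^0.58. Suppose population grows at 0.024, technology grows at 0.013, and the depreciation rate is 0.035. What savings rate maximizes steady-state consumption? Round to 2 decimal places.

s_gold = 0.42

Break-even investment rate: n + g + δ = 0.024 + 0.013 + 0.035 = 0.072.
At the golden rule MPK = n+g+δ, and in any Cobb-Douglas steady state s = (n+g+δ)·k/y = MPK·k/y = capital's share 0.42.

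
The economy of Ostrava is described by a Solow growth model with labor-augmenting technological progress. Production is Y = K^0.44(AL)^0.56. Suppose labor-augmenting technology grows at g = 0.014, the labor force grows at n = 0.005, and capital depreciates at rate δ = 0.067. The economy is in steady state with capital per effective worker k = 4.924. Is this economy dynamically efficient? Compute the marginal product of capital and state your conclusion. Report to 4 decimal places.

Capital per effective worker breaks even when investment replaces (n + g + δ)·k; here n + g + δ = 0.086.
MPK = 0.44·k^(0.44−1) = 0.44·4.924^(-0.56) ≈ 0.1802.
MPK > 0.086, so the economy is dynamically efficient (under-saving).

dynamically efficient; MPK ≈ 0.1802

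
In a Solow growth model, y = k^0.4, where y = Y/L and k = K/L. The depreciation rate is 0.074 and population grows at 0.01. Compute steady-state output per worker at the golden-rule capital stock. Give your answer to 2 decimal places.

The effective depreciation rate is n + δ = 0.01 + 0.074 = 0.084.
Maximizing c = f(k) − (n+δ)·k gives f'(k) = n+δ, i.e. 0.4·k^(0.4−1) = 0.084, so k_gold = (0.4/0.084)^(1/0.6) ≈ 13.4783.
Output: y_gold = k_gold^0.4 = 13.4783^0.4 ≈ 2.8304.

y_gold ≈ 2.83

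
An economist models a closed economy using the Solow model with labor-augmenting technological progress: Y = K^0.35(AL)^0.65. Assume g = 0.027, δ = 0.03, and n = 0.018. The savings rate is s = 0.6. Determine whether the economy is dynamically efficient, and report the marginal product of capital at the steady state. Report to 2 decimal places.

dynamically inefficient; MPK ≈ 0.04

Capital per effective worker breaks even when investment replaces (n + g + δ)·k; here n + g + δ = 0.075.
Steady-state k*: s·k^0.35 = 0.075·k gives k* = (0.6/0.075)^(1/0.65) ≈ 24.5115.
MPK = 0.35·24.5115^(-0.65) ≈ 0.0438.
MPK < n+g+δ = 0.075, so the economy is dynamically inefficient (over-saving).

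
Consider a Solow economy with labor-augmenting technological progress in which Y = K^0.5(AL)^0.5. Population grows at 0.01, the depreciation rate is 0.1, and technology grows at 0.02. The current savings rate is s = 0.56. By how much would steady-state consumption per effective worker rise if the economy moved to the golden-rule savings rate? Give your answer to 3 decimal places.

n + g + δ = 0.01 + 0.02 + 0.1 = 0.13.
Current steady state (s = 0.56): k* = (0.56/0.13)^(1/0.5) ≈ 18.5562, y* = 18.5562^0.5 ≈ 4.3077, c* = (1−0.56)·4.3077 ≈ 1.8954.
Setting f'(k) = n+g+δ gives 0.5·k^(0.5−1) = 0.13, hence k_gold = (0.5/0.13)^(1/0.5) ≈ 14.7929.
y_gold = 14.7929^0.5 ≈ 3.8462, c_gold = y_gold − 0.13·k_gold ≈ 1.9231.
Gain: Δc = 1.9231 − 1.8954 ≈ 0.0277.

Δc ≈ 0.028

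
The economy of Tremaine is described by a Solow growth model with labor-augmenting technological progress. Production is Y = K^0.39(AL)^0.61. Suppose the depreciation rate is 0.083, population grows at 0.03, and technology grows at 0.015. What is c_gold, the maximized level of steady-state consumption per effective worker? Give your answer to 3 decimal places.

Break-even investment rate: n + g + δ = 0.03 + 0.015 + 0.083 = 0.128.
Maximizing c = f(k) − (n+g+δ)·k gives f'(k) = n+g+δ, i.e. 0.39·k^(0.39−1) = 0.128, so k_gold = (0.39/0.128)^(1/0.61) ≈ 6.2116.
y_gold = 6.2116^0.39 ≈ 2.0387.
c_gold = y_gold − (n+g+δ)·k_gold = 2.0387 − 0.128·6.2116 ≈ 1.2436.

c_gold ≈ 1.244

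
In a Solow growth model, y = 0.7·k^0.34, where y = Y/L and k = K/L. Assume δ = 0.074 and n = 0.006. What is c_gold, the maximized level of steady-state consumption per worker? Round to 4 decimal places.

c_gold ≈ 0.8101

Capital per worker breaks even when investment replaces (n + δ)·k; here n + δ = 0.08.
Maximizing c = f(k) − (n+δ)·k gives f'(k) = n+δ, i.e. 0.34·0.7·k^(0.34−1) = 0.08, so k_gold = (0.34·0.7/0.08)^(1/0.66) ≈ 5.2168.
y_gold = 0.7·5.2168^0.34 ≈ 1.2275.
c_gold = y_gold − (n+δ)·k_gold = 1.2275 − 0.08·5.2168 ≈ 0.8101.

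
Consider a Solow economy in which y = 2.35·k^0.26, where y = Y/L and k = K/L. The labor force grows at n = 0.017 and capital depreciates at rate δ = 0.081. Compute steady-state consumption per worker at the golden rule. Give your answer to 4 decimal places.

Break-even investment rate: n + δ = 0.017 + 0.081 = 0.098.
At the golden rule the marginal product of capital equals n+δ: 0.26·2.35·k^(0.26−1) = 0.098. Solving, k_gold = (0.26·2.35/0.098)^(1/0.74) ≈ 11.8597.
y_gold = 2.35·11.8597^0.26 ≈ 4.4702.
c_gold = y_gold − (n+δ)·k_gold = 4.4702 − 0.098·11.8597 ≈ 3.3080.

c_gold ≈ 3.3080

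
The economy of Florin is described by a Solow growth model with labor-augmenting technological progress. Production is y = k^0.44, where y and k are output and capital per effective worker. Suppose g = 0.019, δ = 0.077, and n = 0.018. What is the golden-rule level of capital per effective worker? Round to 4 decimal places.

The effective depreciation rate is n + g + δ = 0.018 + 0.019 + 0.077 = 0.114.
Setting f'(k) = n+g+δ gives 0.44·k^(0.44−1) = 0.114, hence k_gold = (0.44/0.114)^(1/0.56) ≈ 11.1534.

k_gold ≈ 11.1534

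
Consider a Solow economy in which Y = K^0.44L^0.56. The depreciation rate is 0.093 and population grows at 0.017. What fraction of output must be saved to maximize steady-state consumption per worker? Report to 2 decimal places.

s_gold = 0.44

Capital per worker breaks even when investment replaces (n + δ)·k; here n + δ = 0.11.
At the golden rule MPK = n+δ, and in any Cobb-Douglas steady state s = (n+δ)·k/y = MPK·k/y = capital's share 0.44.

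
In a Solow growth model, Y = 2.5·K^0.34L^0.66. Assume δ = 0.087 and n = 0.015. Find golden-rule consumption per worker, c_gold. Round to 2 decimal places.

The effective depreciation rate is n + δ = 0.015 + 0.087 = 0.102.
Golden rule sets MPK = n+δ: 0.34·2.5·k^(0.34−1) = 0.102, so k_gold = (0.34·2.5/0.102)^(1/0.66) ≈ 24.8416.
y_gold = 2.5·24.8416^0.34 ≈ 7.4525.
c_gold = y_gold − (n+δ)·k_gold = 7.4525 − 0.102·24.8416 ≈ 4.9186.

c_gold ≈ 4.92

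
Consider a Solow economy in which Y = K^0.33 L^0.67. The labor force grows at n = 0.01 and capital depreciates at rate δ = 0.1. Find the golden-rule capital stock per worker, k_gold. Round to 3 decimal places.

k_gold ≈ 5.154

The effective depreciation rate is n + δ = 0.01 + 0.1 = 0.11.
Golden rule sets MPK = n+δ: 0.33·k^(0.33−1) = 0.11, so k_gold = (0.33/0.11)^(1/0.67) ≈ 5.1537.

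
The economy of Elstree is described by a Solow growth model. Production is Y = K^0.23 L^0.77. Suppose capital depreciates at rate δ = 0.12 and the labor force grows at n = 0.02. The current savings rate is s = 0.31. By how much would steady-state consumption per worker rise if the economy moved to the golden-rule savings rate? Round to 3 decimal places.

Δc ≈ 0.018

Capital per worker breaks even when investment replaces (n + δ)·k; here n + δ = 0.14.
Current steady state (s = 0.31): k* = (0.31/0.14)^(1/0.77) ≈ 2.8077, y* = 2.8077^0.23 ≈ 1.2680, c* = (1−0.31)·1.2680 ≈ 0.8749.
Golden rule sets MPK = n+δ: 0.23·k^(0.23−1) = 0.14, so k_gold = (0.23/0.14)^(1/0.77) ≈ 1.9055.
y_gold = 1.9055^0.23 ≈ 1.1598, c_gold = y_gold − 0.14·k_gold ≈ 0.8931.
Gain: Δc = 0.8931 − 0.8749 ≈ 0.0182.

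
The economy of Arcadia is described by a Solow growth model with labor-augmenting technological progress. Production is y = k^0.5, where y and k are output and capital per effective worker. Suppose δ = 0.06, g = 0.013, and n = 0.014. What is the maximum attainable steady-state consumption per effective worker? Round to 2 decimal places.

c_gold ≈ 2.87

Capital per effective worker breaks even when investment replaces (n + g + δ)·k; here n + g + δ = 0.087.
Setting f'(k) = n+g+δ gives 0.5·k^(0.5−1) = 0.087, hence k_gold = (0.5/0.087)^(1/0.5) ≈ 33.0295.
y_gold = 33.0295^0.5 ≈ 5.7471.
c_gold = y_gold − (n+g+δ)·k_gold = 5.7471 − 0.087·33.0295 ≈ 2.8736.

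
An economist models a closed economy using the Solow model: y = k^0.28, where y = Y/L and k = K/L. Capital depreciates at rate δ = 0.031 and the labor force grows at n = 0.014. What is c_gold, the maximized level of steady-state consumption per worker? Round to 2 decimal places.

c_gold ≈ 1.47

Capital per worker breaks even when investment replaces (n + δ)·k; here n + δ = 0.045.
Golden rule sets MPK = n+δ: 0.28·k^(0.28−1) = 0.045, so k_gold = (0.28/0.045)^(1/0.72) ≈ 12.6678.
y_gold = 12.6678^0.28 ≈ 2.0359.
c_gold = y_gold − (n+δ)·k_gold = 2.0359 − 0.045·12.6678 ≈ 1.4658.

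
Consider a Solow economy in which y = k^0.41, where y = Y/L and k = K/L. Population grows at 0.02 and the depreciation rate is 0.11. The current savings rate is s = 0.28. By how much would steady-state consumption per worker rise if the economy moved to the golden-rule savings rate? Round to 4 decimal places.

n + δ = 0.02 + 0.11 = 0.13.
Current steady state (s = 0.28): k* = (0.28/0.13)^(1/0.59) ≈ 3.6709, y* = 3.6709^0.41 ≈ 1.7043, c* = (1−0.28)·1.7043 ≈ 1.2271.
Golden rule sets MPK = n+δ: 0.41·k^(0.41−1) = 0.13, so k_gold = (0.41/0.13)^(1/0.59) ≈ 7.0064.
y_gold = 7.0064^0.41 ≈ 2.2215, c_gold = y_gold − 0.13·k_gold ≈ 1.3107.
Gain: Δc = 1.3107 − 1.2271 ≈ 0.0836.

Δc ≈ 0.0836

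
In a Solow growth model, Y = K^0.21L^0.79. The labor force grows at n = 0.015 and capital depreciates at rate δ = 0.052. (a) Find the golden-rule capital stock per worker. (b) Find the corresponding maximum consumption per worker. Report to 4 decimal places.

n + δ = 0.015 + 0.052 = 0.067.
Setting f'(k) = n+δ gives 0.21·k^(0.21−1) = 0.067, hence k_gold = (0.21/0.067)^(1/0.79) ≈ 4.2465.
y_gold = 4.2465^0.21 ≈ 1.3548; c_gold = y_gold − 0.067·k_gold ≈ 1.0703.

(a) k_gold ≈ 4.2465; (b) c_gold ≈ 1.0703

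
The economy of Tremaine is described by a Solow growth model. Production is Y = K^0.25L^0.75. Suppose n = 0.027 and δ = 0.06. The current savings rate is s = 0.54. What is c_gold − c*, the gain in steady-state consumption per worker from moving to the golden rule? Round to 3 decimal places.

Δc ≈ 0.221

Capital per worker breaks even when investment replaces (n + δ)·k; here n + δ = 0.087.
Current steady state (s = 0.54): k* = (0.54/0.087)^(1/0.75) ≈ 11.4069, y* = 11.4069^0.25 ≈ 1.8378, c* = (1−0.54)·1.8378 ≈ 0.8454.
At the golden rule the marginal product of capital equals n+δ: 0.25·k^(0.25−1) = 0.087. Solving, k_gold = (0.25/0.087)^(1/0.75) ≈ 4.0853.
y_gold = 4.0853^0.25 ≈ 1.4217, c_gold = y_gold − 0.087·k_gold ≈ 1.0663.
Gain: Δc = 1.0663 − 0.8454 ≈ 0.2209.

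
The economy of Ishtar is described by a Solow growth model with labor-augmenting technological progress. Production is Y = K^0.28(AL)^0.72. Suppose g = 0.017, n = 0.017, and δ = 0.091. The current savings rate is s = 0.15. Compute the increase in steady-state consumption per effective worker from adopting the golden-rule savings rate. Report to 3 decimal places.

Δc ≈ 0.073

The effective depreciation rate is n + g + δ = 0.017 + 0.017 + 0.091 = 0.125.
Current steady state (s = 0.15): k* = (0.15/0.125)^(1/0.72) ≈ 1.2882, y* = 1.2882^0.28 ≈ 1.0735, c* = (1−0.15)·1.0735 ≈ 0.9125.
Maximizing c = f(k) − (n+g+δ)·k gives f'(k) = n+g+δ, i.e. 0.28·k^(0.28−1) = 0.125, so k_gold = (0.28/0.125)^(1/0.72) ≈ 3.0652.
y_gold = 3.0652^0.28 ≈ 1.3684, c_gold = y_gold − 0.125·k_gold ≈ 0.9852.
Gain: Δc = 0.9852 − 0.9125 ≈ 0.0728.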